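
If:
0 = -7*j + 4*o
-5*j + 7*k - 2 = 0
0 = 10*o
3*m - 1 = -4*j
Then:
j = 0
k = 2/7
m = 1/3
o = 0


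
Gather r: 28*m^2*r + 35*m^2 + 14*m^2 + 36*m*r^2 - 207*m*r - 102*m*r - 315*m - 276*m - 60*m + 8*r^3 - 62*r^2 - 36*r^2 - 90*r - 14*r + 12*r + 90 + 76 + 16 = 49*m^2 - 651*m + 8*r^3 + r^2*(36*m - 98) + r*(28*m^2 - 309*m - 92) + 182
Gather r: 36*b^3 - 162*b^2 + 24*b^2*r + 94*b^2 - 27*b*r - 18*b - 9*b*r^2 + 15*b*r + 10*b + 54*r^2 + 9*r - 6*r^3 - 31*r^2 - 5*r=36*b^3 - 68*b^2 - 8*b - 6*r^3 + r^2*(23 - 9*b) + r*(24*b^2 - 12*b + 4)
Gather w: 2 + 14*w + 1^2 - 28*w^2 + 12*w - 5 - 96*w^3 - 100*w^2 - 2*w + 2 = -96*w^3 - 128*w^2 + 24*w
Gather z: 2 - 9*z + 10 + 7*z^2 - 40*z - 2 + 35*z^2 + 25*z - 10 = 42*z^2 - 24*z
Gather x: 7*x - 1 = 7*x - 1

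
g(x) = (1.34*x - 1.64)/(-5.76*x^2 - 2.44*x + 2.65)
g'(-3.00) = 0.07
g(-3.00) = 0.14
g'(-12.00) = 0.00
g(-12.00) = 0.02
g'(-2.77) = 0.09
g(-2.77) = 0.15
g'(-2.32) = 0.16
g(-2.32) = 0.21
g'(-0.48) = 1.67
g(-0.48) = -0.92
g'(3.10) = 0.00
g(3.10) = -0.04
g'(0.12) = -0.50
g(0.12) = -0.65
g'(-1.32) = 2.19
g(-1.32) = 0.82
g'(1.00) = -0.38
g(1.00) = 0.05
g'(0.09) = -0.37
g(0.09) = -0.64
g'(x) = (1.34*x - 1.64)*(11.52*x + 2.44)/(-5.76*x^2 - 2.44*x + 2.65)^2 + 1.34/(-5.76*x^2 - 2.44*x + 2.65) = (7.7184*x^2 - 18.8928*x - 0.4506)/(33.1776*x^4 + 28.1088*x^3 - 24.5744*x^2 - 12.932*x + 7.0225)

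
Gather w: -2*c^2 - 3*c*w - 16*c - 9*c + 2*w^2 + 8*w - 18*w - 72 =-2*c^2 - 25*c + 2*w^2 + w*(-3*c - 10) - 72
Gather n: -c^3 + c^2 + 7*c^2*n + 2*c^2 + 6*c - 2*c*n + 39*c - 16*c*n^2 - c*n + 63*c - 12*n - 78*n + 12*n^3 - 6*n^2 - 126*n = -c^3 + 3*c^2 + 108*c + 12*n^3 + n^2*(-16*c - 6) + n*(7*c^2 - 3*c - 216)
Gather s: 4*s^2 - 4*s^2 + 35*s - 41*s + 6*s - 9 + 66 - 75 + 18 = 0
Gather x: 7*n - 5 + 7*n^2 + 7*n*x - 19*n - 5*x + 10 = 7*n^2 - 12*n + x*(7*n - 5) + 5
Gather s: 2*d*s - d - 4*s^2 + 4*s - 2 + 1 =-d - 4*s^2 + s*(2*d + 4) - 1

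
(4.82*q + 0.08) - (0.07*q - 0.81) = 4.75*q + 0.89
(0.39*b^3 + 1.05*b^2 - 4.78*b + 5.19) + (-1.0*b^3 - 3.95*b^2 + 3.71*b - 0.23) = -0.61*b^3 - 2.9*b^2 - 1.07*b + 4.96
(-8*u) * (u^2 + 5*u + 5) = -8*u^3 - 40*u^2 - 40*u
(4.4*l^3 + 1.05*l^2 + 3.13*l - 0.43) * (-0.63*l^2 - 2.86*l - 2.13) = -2.772*l^5 - 13.2455*l^4 - 14.3469*l^3 - 10.9174*l^2 - 5.4371*l + 0.9159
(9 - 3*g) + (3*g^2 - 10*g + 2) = 3*g^2 - 13*g + 11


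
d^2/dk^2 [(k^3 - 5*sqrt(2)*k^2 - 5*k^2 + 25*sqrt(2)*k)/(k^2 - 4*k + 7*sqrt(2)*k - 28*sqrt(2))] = 8*(3*sqrt(2)*k^3 + 41*k^3 - 504*k^2 - 21*sqrt(2)*k^2 + 2226*k - 3360 + 490*sqrt(2))/(k^6 - 12*k^5 + 21*sqrt(2)*k^5 - 252*sqrt(2)*k^4 + 342*k^4 - 3592*k^3 + 1694*sqrt(2)*k^3 - 9576*sqrt(2)*k^2 + 14112*k^2 - 18816*k + 32928*sqrt(2)*k - 43904*sqrt(2))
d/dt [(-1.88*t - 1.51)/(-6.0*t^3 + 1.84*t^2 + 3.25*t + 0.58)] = (-22.56*t^3 - 23.7208*t^2 + 5.5568*t + 3.8171)/(36.0*t^6 - 22.08*t^5 - 35.6144*t^4 + 5.0*t^3 + 12.6969*t^2 + 3.77*t + 0.3364)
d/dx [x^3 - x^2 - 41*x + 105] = 3*x^2 - 2*x - 41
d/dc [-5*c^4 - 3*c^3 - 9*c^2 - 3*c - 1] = -20*c^3 - 9*c^2 - 18*c - 3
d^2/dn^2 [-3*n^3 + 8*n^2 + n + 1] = 16 - 18*n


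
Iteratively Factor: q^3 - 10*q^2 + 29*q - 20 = (q - 5)*(q^2 - 5*q + 4) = (q - 5)*(q - 4)*(q - 1)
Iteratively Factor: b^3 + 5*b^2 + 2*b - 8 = (b + 4)*(b^2 + b - 2) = (b - 1)*(b + 4)*(b + 2)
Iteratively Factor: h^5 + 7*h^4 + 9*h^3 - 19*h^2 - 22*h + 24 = (h + 2)*(h^4 + 5*h^3 - h^2 - 17*h + 12) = (h + 2)*(h + 4)*(h^3 + h^2 - 5*h + 3) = (h - 1)*(h + 2)*(h + 4)*(h^2 + 2*h - 3) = (h - 1)*(h + 2)*(h + 3)*(h + 4)*(h - 1)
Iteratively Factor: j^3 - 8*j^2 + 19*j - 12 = (j - 4)*(j^2 - 4*j + 3) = (j - 4)*(j - 1)*(j - 3)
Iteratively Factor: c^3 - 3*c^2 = (c)*(c^2 - 3*c) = c*(c - 3)*(c)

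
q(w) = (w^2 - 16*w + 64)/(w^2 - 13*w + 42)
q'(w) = (13 - 2*w)*(w^2 - 16*w + 64)/(w^2 - 13*w + 42)^2 + (2*w - 16)/(w^2 - 13*w + 42) = (3*w^2 - 44*w + 160)/(w^4 - 26*w^3 + 253*w^2 - 1092*w + 1764)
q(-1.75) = 1.40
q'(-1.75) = 0.05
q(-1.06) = 1.44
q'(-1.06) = 0.06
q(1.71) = 1.74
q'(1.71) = 0.18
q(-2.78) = 1.35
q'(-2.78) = 0.04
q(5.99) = 400.01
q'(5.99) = 39999.02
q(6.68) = -8.01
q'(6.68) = -1.12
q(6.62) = -8.08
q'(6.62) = 3.48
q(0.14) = 1.54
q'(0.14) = 0.10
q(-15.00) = 1.15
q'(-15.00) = 0.01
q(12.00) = 0.53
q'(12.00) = 0.07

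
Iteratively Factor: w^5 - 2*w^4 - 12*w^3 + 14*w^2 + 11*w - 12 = (w - 1)*(w^4 - w^3 - 13*w^2 + w + 12) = (w - 1)*(w + 1)*(w^3 - 2*w^2 - 11*w + 12) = (w - 1)^2*(w + 1)*(w^2 - w - 12) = (w - 1)^2*(w + 1)*(w + 3)*(w - 4)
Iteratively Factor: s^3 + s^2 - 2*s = (s - 1)*(s^2 + 2*s) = s*(s - 1)*(s + 2)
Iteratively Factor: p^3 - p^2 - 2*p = (p - 2)*(p^2 + p) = p*(p - 2)*(p + 1)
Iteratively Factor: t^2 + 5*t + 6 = (t + 3)*(t + 2)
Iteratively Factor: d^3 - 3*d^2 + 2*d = (d - 2)*(d^2 - d) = d*(d - 2)*(d - 1)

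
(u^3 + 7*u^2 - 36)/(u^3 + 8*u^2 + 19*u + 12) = (u^2 + 4*u - 12)/(u^2 + 5*u + 4)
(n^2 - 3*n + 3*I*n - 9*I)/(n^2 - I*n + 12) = (n - 3)/(n - 4*I)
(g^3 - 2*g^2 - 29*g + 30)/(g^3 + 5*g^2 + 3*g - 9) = (g^2 - g - 30)/(g^2 + 6*g + 9)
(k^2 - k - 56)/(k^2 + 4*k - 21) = (k - 8)/(k - 3)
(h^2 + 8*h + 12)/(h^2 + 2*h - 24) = (h + 2)/(h - 4)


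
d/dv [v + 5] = 1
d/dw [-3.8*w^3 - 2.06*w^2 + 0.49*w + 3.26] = -11.4*w^2 - 4.12*w + 0.49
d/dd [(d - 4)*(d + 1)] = 2*d - 3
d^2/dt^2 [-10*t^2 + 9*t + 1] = -20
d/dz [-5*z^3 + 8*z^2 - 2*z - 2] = -15*z^2 + 16*z - 2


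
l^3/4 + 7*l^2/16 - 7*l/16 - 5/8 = (l/4 + 1/4)*(l - 5/4)*(l + 2)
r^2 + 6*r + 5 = (r + 1)*(r + 5)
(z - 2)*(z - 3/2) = z^2 - 7*z/2 + 3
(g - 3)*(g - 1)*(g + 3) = g^3 - g^2 - 9*g + 9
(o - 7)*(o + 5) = o^2 - 2*o - 35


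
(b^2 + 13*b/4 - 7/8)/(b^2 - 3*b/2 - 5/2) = (-8*b^2 - 26*b + 7)/(4*(-2*b^2 + 3*b + 5))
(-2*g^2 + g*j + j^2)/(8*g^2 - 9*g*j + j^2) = (-2*g - j)/(8*g - j)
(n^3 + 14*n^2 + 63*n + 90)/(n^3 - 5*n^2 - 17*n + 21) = (n^2 + 11*n + 30)/(n^2 - 8*n + 7)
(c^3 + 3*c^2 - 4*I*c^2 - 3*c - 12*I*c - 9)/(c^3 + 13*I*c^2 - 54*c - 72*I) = (c^3 + c^2*(3 - 4*I) + c*(-3 - 12*I) - 9)/(c^3 + 13*I*c^2 - 54*c - 72*I)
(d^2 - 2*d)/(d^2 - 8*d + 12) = d/(d - 6)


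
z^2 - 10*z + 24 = (z - 6)*(z - 4)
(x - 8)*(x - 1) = x^2 - 9*x + 8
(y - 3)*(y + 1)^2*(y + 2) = y^4 + y^3 - 7*y^2 - 13*y - 6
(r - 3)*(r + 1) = r^2 - 2*r - 3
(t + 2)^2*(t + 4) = t^3 + 8*t^2 + 20*t + 16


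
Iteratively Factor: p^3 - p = (p - 1)*(p^2 + p) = p*(p - 1)*(p + 1)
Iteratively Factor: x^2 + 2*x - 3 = (x - 1)*(x + 3)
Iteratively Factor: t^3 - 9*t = (t + 3)*(t^2 - 3*t) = (t - 3)*(t + 3)*(t)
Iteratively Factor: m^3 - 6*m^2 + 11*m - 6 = (m - 2)*(m^2 - 4*m + 3) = (m - 2)*(m - 1)*(m - 3)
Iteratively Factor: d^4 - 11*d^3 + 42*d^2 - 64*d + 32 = (d - 2)*(d^3 - 9*d^2 + 24*d - 16) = (d - 4)*(d - 2)*(d^2 - 5*d + 4) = (d - 4)^2*(d - 2)*(d - 1)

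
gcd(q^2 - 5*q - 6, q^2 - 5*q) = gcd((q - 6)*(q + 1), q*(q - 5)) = 1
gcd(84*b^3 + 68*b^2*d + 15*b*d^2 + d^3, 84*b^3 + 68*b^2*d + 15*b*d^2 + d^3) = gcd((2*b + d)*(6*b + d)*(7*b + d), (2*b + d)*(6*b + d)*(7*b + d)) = 84*b^3 + 68*b^2*d + 15*b*d^2 + d^3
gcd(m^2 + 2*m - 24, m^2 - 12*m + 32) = m - 4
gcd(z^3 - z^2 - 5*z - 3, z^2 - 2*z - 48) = 1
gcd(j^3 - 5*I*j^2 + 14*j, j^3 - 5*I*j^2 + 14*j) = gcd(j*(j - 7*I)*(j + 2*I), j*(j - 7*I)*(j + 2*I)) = j^3 - 5*I*j^2 + 14*j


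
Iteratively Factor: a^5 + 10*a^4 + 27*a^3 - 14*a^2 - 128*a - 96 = (a + 1)*(a^4 + 9*a^3 + 18*a^2 - 32*a - 96) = (a + 1)*(a + 3)*(a^3 + 6*a^2 - 32) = (a + 1)*(a + 3)*(a + 4)*(a^2 + 2*a - 8) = (a - 2)*(a + 1)*(a + 3)*(a + 4)*(a + 4)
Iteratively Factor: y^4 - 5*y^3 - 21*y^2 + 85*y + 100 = (y - 5)*(y^3 - 21*y - 20) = (y - 5)^2*(y^2 + 5*y + 4) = (y - 5)^2*(y + 1)*(y + 4)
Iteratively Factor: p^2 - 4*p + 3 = (p - 3)*(p - 1)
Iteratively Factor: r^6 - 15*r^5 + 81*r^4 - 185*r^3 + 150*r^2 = (r)*(r^5 - 15*r^4 + 81*r^3 - 185*r^2 + 150*r) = r^2*(r^4 - 15*r^3 + 81*r^2 - 185*r + 150) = r^2*(r - 2)*(r^3 - 13*r^2 + 55*r - 75) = r^2*(r - 5)*(r - 2)*(r^2 - 8*r + 15) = r^2*(r - 5)*(r - 3)*(r - 2)*(r - 5)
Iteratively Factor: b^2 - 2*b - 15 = (b + 3)*(b - 5)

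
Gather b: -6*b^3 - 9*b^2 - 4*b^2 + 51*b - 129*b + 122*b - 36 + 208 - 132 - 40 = -6*b^3 - 13*b^2 + 44*b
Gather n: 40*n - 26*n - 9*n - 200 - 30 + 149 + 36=5*n - 45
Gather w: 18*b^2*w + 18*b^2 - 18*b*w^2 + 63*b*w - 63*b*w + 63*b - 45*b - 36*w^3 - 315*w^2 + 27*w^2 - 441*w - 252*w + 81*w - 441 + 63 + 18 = 18*b^2 + 18*b - 36*w^3 + w^2*(-18*b - 288) + w*(18*b^2 - 612) - 360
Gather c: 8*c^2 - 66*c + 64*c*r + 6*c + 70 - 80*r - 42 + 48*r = 8*c^2 + c*(64*r - 60) - 32*r + 28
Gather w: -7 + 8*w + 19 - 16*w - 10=2 - 8*w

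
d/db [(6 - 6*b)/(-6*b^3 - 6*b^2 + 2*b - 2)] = 18*b*(-b^2 + b + 1)/(9*b^6 + 18*b^5 + 3*b^4 + 7*b^2 - 2*b + 1)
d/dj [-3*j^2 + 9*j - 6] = 9 - 6*j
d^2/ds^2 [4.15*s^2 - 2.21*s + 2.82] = 8.30000000000000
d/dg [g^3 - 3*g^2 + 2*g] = 3*g^2 - 6*g + 2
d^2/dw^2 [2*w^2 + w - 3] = 4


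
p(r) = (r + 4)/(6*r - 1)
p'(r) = -6*(r + 4)/(6*r - 1)^2 + 1/(6*r - 1)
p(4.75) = 0.32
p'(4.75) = -0.03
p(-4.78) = 0.03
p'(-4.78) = -0.03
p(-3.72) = -0.01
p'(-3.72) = -0.05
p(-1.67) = -0.21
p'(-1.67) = -0.21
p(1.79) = 0.59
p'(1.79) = -0.26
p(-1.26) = -0.32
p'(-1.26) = -0.34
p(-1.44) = -0.27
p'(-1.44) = -0.27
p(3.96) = 0.35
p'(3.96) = -0.05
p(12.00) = 0.23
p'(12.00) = 0.00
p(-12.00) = 0.11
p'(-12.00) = 0.00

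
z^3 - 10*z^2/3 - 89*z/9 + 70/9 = (z - 5)*(z - 2/3)*(z + 7/3)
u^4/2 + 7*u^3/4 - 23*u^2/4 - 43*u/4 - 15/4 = (u/2 + 1/2)*(u - 3)*(u + 1/2)*(u + 5)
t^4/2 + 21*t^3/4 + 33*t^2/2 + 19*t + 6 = (t/2 + 1)*(t + 1/2)*(t + 2)*(t + 6)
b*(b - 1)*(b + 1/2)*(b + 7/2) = b^4 + 3*b^3 - 9*b^2/4 - 7*b/4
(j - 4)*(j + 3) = j^2 - j - 12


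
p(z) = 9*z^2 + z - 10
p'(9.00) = 163.00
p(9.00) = 728.00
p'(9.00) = 163.00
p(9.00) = 728.00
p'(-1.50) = -26.00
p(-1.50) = 8.75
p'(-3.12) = -55.16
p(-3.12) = 74.49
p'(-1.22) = -20.96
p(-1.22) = 2.18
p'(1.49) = 27.82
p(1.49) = 11.47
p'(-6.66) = -118.88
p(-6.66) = 382.54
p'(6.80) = 123.40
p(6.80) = 412.96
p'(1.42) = 26.56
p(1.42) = 9.57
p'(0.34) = 7.12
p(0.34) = -8.62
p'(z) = 18*z + 1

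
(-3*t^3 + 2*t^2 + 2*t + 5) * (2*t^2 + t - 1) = -6*t^5 + t^4 + 9*t^3 + 10*t^2 + 3*t - 5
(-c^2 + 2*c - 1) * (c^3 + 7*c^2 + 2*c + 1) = -c^5 - 5*c^4 + 11*c^3 - 4*c^2 - 1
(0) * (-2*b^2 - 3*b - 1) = 0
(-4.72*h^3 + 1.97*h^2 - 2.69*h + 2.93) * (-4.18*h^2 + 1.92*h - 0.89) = 19.7296*h^5 - 17.297*h^4 + 19.2274*h^3 - 19.1655*h^2 + 8.0197*h - 2.6077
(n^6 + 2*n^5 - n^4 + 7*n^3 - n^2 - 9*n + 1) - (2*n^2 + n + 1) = n^6 + 2*n^5 - n^4 + 7*n^3 - 3*n^2 - 10*n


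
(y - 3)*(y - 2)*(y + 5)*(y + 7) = y^4 + 7*y^3 - 19*y^2 - 103*y + 210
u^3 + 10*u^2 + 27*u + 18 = (u + 1)*(u + 3)*(u + 6)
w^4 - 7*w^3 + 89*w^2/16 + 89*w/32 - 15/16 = (w - 6)*(w - 5/4)*(w - 1/4)*(w + 1/2)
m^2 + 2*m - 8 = (m - 2)*(m + 4)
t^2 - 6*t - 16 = (t - 8)*(t + 2)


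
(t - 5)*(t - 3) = t^2 - 8*t + 15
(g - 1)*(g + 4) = g^2 + 3*g - 4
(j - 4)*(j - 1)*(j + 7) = j^3 + 2*j^2 - 31*j + 28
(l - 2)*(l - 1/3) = l^2 - 7*l/3 + 2/3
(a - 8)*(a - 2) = a^2 - 10*a + 16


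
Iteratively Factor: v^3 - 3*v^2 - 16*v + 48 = (v - 3)*(v^2 - 16) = (v - 4)*(v - 3)*(v + 4)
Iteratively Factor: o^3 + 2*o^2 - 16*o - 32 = (o + 2)*(o^2 - 16) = (o + 2)*(o + 4)*(o - 4)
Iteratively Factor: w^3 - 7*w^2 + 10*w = (w - 5)*(w^2 - 2*w) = w*(w - 5)*(w - 2)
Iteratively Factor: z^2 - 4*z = (z)*(z - 4)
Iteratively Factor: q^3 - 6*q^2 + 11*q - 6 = (q - 2)*(q^2 - 4*q + 3) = (q - 2)*(q - 1)*(q - 3)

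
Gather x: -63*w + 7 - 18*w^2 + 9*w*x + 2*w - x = -18*w^2 - 61*w + x*(9*w - 1) + 7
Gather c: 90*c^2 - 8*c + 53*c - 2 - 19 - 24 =90*c^2 + 45*c - 45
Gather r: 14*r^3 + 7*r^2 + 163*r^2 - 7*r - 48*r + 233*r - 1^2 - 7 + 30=14*r^3 + 170*r^2 + 178*r + 22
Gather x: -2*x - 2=-2*x - 2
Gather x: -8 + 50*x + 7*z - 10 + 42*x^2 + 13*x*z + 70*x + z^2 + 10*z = 42*x^2 + x*(13*z + 120) + z^2 + 17*z - 18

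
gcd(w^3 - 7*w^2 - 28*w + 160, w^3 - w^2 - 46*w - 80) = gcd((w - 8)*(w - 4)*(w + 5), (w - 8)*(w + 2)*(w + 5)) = w^2 - 3*w - 40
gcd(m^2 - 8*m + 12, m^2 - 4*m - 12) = m - 6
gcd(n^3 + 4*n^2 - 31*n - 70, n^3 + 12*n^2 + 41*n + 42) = n^2 + 9*n + 14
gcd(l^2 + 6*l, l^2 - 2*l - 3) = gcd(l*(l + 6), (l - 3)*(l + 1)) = 1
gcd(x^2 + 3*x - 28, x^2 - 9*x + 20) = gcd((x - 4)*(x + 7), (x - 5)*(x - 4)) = x - 4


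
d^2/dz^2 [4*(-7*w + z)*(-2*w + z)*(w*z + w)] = 8*w*(-9*w + 3*z + 1)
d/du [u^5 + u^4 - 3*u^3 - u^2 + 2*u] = 5*u^4 + 4*u^3 - 9*u^2 - 2*u + 2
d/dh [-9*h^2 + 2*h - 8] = 2 - 18*h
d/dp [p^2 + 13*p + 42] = 2*p + 13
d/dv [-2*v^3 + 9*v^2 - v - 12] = -6*v^2 + 18*v - 1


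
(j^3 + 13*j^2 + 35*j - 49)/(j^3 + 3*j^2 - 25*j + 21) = (j + 7)/(j - 3)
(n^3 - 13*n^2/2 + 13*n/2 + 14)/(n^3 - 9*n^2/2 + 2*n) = (2*n^2 - 5*n - 7)/(n*(2*n - 1))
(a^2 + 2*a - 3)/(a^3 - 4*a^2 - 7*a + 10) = (a + 3)/(a^2 - 3*a - 10)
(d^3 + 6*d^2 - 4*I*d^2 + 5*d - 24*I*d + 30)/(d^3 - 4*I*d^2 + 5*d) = (d + 6)/d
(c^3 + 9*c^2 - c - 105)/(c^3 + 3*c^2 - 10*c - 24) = (c^2 + 12*c + 35)/(c^2 + 6*c + 8)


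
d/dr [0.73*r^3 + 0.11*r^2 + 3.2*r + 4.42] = 2.19*r^2 + 0.22*r + 3.2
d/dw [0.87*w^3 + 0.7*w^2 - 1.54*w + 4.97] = 2.61*w^2 + 1.4*w - 1.54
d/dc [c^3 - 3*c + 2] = 3*c^2 - 3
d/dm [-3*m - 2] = -3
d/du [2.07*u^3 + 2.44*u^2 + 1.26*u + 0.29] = 6.21*u^2 + 4.88*u + 1.26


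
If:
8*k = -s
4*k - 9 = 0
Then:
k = 9/4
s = -18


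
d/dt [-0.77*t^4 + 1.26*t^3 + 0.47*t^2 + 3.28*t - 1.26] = -3.08*t^3 + 3.78*t^2 + 0.94*t + 3.28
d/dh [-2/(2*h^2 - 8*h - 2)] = 2*(h - 2)/(-h^2 + 4*h + 1)^2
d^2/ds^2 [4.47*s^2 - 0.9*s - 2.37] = 8.94000000000000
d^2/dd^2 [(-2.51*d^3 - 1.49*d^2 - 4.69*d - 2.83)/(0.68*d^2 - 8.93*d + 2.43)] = (-1.77635683940025e-15*d^5 - 414.457414*d^3 + 333.721398*d^2 + 60.6800939999999*d - 663.145214)/(0.314432*d^6 - 12.387696*d^5 + 166.050492*d^4 - 800.657549*d^3 + 593.386317*d^2 - 158.192271*d + 14.348907)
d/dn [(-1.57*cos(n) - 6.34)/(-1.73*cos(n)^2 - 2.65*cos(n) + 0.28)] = (2.7161*cos(n)^2 + 21.9364*cos(n) + 17.2406)*sin(n)/(2.9929*cos(n)^4 + 9.169*cos(n)^3 + 6.0537*cos(n)^2 - 1.484*cos(n) + 0.0784)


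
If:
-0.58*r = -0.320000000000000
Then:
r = 0.55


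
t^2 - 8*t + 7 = (t - 7)*(t - 1)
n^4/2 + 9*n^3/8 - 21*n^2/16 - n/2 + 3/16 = (n/2 + 1/4)*(n - 1)*(n - 1/4)*(n + 3)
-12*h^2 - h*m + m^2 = (-4*h + m)*(3*h + m)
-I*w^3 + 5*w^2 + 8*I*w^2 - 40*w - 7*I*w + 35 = (w - 7)*(w + 5*I)*(-I*w + I)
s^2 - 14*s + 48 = (s - 8)*(s - 6)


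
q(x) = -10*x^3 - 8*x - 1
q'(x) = -30*x^2 - 8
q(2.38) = -154.85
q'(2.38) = -177.93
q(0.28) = -3.46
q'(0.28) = -10.35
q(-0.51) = 4.41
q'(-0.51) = -15.80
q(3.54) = -472.94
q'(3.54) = -383.95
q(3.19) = -351.14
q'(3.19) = -313.28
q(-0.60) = 5.96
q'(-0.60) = -18.80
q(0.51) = -6.41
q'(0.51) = -15.80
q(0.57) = -7.41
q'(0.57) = -17.75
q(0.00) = -1.00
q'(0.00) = -8.00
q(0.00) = -1.00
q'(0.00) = -8.00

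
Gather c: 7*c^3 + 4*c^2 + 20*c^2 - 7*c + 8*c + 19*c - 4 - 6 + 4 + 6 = 7*c^3 + 24*c^2 + 20*c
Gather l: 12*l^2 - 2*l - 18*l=12*l^2 - 20*l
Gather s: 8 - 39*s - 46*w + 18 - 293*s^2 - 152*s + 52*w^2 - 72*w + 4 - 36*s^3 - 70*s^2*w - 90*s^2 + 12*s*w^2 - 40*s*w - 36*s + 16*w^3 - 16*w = -36*s^3 + s^2*(-70*w - 383) + s*(12*w^2 - 40*w - 227) + 16*w^3 + 52*w^2 - 134*w + 30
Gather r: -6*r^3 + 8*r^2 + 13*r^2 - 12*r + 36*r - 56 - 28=-6*r^3 + 21*r^2 + 24*r - 84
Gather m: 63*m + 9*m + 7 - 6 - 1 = 72*m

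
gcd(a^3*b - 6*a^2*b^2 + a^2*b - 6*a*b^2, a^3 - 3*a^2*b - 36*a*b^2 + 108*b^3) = a - 6*b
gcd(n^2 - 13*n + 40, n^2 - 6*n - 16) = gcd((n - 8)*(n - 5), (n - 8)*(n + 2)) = n - 8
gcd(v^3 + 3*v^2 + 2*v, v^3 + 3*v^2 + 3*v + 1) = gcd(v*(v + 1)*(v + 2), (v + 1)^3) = v + 1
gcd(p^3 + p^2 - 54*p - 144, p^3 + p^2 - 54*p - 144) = p^3 + p^2 - 54*p - 144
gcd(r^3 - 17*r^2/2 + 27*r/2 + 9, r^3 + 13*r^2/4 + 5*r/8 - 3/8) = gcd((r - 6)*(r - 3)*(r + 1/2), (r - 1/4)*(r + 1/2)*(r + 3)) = r + 1/2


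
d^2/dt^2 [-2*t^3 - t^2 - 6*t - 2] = -12*t - 2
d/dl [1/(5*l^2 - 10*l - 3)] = 10*(1 - l)/(-5*l^2 + 10*l + 3)^2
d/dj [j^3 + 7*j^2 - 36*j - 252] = 3*j^2 + 14*j - 36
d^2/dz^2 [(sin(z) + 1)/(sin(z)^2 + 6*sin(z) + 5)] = (5*sin(z) + cos(z)^2 + 1)/(sin(z) + 5)^3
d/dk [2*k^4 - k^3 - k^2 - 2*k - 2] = 8*k^3 - 3*k^2 - 2*k - 2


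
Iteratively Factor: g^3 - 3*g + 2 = (g - 1)*(g^2 + g - 2) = (g - 1)*(g + 2)*(g - 1)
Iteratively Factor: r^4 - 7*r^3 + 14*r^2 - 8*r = (r - 1)*(r^3 - 6*r^2 + 8*r) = r*(r - 1)*(r^2 - 6*r + 8) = r*(r - 2)*(r - 1)*(r - 4)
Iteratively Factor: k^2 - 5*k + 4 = (k - 4)*(k - 1)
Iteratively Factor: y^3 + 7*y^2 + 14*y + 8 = (y + 4)*(y^2 + 3*y + 2) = (y + 1)*(y + 4)*(y + 2)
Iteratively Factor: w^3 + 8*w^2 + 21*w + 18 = (w + 2)*(w^2 + 6*w + 9) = (w + 2)*(w + 3)*(w + 3)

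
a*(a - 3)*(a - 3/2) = a^3 - 9*a^2/2 + 9*a/2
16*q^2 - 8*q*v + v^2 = (-4*q + v)^2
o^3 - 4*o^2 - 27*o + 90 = (o - 6)*(o - 3)*(o + 5)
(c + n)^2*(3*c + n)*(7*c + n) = 21*c^4 + 52*c^3*n + 42*c^2*n^2 + 12*c*n^3 + n^4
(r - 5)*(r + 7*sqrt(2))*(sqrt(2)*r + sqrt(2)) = sqrt(2)*r^3 - 4*sqrt(2)*r^2 + 14*r^2 - 56*r - 5*sqrt(2)*r - 70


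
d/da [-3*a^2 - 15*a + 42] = -6*a - 15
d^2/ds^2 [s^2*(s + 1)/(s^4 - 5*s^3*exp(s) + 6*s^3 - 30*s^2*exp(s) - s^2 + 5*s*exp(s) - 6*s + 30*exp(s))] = (s^2*(2*s + 2)*(5*s^3*exp(s) - 4*s^3 + 45*s^2*exp(s) - 18*s^2 + 55*s*exp(s) + 2*s - 35*exp(s) + 6)^2 + s*(s*(s + 1)*(5*s^3*exp(s) + 60*s^2*exp(s) - 12*s^2 + 145*s*exp(s) - 36*s + 20*exp(s) + 2) + 2*s*(5*s^3*exp(s) - 4*s^3 + 45*s^2*exp(s) - 18*s^2 + 55*s*exp(s) + 2*s - 35*exp(s) + 6) + 4*(s + 1)*(5*s^3*exp(s) - 4*s^3 + 45*s^2*exp(s) - 18*s^2 + 55*s*exp(s) + 2*s - 35*exp(s) + 6))*(s^4 - 5*s^3*exp(s) + 6*s^3 - 30*s^2*exp(s) - s^2 + 5*s*exp(s) - 6*s + 30*exp(s)) + (6*s + 2)*(s^4 - 5*s^3*exp(s) + 6*s^3 - 30*s^2*exp(s) - s^2 + 5*s*exp(s) - 6*s + 30*exp(s))^2)/(s^4 - 5*s^3*exp(s) + 6*s^3 - 30*s^2*exp(s) - s^2 + 5*s*exp(s) - 6*s + 30*exp(s))^3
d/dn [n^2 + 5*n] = 2*n + 5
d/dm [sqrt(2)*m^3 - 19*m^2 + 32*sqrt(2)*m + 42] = 3*sqrt(2)*m^2 - 38*m + 32*sqrt(2)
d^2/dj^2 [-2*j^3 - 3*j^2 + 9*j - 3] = -12*j - 6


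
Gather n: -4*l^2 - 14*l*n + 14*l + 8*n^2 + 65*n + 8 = -4*l^2 + 14*l + 8*n^2 + n*(65 - 14*l) + 8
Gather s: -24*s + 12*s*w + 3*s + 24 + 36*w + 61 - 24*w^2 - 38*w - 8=s*(12*w - 21) - 24*w^2 - 2*w + 77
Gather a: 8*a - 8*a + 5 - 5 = 0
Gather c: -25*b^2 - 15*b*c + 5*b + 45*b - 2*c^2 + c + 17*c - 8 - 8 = -25*b^2 + 50*b - 2*c^2 + c*(18 - 15*b) - 16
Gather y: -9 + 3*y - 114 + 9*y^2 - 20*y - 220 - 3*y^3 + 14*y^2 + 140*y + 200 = -3*y^3 + 23*y^2 + 123*y - 143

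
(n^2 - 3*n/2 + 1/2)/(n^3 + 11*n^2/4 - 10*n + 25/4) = 2*(2*n - 1)/(4*n^2 + 15*n - 25)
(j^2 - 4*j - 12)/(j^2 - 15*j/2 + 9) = 2*(j + 2)/(2*j - 3)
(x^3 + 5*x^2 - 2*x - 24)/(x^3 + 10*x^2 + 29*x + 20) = (x^2 + x - 6)/(x^2 + 6*x + 5)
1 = 1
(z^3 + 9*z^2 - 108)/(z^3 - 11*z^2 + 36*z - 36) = (z^2 + 12*z + 36)/(z^2 - 8*z + 12)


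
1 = 1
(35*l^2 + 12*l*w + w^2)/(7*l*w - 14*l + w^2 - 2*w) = (5*l + w)/(w - 2)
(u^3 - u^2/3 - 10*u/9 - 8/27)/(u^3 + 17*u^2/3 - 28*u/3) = (u^2 + u + 2/9)/(u*(u + 7))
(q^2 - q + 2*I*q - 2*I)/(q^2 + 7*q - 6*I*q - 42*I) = (q^2 + q*(-1 + 2*I) - 2*I)/(q^2 + q*(7 - 6*I) - 42*I)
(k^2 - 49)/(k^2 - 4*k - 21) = (k + 7)/(k + 3)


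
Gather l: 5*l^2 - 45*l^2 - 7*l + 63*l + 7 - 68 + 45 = -40*l^2 + 56*l - 16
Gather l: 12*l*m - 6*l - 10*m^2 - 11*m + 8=l*(12*m - 6) - 10*m^2 - 11*m + 8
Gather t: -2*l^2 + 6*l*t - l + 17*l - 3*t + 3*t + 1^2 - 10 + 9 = -2*l^2 + 6*l*t + 16*l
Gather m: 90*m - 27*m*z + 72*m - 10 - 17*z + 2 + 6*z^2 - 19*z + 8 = m*(162 - 27*z) + 6*z^2 - 36*z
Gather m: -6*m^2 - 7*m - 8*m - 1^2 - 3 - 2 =-6*m^2 - 15*m - 6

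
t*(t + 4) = t^2 + 4*t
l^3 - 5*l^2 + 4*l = l*(l - 4)*(l - 1)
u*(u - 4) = u^2 - 4*u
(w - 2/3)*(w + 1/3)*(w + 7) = w^3 + 20*w^2/3 - 23*w/9 - 14/9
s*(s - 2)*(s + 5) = s^3 + 3*s^2 - 10*s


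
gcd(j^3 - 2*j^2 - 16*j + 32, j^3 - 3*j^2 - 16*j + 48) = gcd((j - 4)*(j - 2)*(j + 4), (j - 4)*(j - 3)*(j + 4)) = j^2 - 16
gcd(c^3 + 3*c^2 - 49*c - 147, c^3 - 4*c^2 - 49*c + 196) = c^2 - 49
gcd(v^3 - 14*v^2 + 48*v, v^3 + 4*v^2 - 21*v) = v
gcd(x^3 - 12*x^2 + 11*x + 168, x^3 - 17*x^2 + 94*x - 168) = x - 7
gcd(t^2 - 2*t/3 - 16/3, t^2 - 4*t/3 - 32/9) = t - 8/3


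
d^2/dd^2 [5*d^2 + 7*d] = 10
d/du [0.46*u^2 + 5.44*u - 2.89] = 0.92*u + 5.44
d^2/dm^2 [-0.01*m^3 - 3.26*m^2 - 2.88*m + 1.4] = -0.06*m - 6.52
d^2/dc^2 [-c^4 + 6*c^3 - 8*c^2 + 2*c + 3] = -12*c^2 + 36*c - 16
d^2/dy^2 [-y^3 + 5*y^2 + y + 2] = 10 - 6*y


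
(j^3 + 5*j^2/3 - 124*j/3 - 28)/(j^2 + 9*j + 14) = (j^2 - 16*j/3 - 4)/(j + 2)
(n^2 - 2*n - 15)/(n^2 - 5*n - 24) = (n - 5)/(n - 8)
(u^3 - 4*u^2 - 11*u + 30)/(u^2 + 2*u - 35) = (u^2 + u - 6)/(u + 7)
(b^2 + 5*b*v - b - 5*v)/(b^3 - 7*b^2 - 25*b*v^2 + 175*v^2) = (1 - b)/(-b^2 + 5*b*v + 7*b - 35*v)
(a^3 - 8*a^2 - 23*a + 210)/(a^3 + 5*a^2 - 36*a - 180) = (a - 7)/(a + 6)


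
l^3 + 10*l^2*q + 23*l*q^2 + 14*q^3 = (l + q)*(l + 2*q)*(l + 7*q)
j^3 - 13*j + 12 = (j - 3)*(j - 1)*(j + 4)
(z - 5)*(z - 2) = z^2 - 7*z + 10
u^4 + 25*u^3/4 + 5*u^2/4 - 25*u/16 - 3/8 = (u - 1/2)*(u + 1/4)*(u + 1/2)*(u + 6)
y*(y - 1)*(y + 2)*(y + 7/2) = y^4 + 9*y^3/2 + 3*y^2/2 - 7*y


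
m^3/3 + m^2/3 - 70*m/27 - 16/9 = (m/3 + 1)*(m - 8/3)*(m + 2/3)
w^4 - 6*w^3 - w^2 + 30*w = w*(w - 5)*(w - 3)*(w + 2)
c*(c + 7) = c^2 + 7*c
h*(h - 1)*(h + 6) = h^3 + 5*h^2 - 6*h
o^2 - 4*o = o*(o - 4)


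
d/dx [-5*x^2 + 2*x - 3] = 2 - 10*x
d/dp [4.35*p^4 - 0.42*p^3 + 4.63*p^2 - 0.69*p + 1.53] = 17.4*p^3 - 1.26*p^2 + 9.26*p - 0.69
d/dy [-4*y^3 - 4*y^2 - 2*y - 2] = -12*y^2 - 8*y - 2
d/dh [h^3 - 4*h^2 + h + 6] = 3*h^2 - 8*h + 1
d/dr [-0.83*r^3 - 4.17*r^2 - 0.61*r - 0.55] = -2.49*r^2 - 8.34*r - 0.61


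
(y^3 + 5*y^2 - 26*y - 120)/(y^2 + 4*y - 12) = (y^2 - y - 20)/(y - 2)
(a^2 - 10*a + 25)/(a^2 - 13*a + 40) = (a - 5)/(a - 8)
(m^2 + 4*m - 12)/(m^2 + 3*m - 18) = (m - 2)/(m - 3)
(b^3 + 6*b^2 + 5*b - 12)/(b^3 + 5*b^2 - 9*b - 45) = (b^2 + 3*b - 4)/(b^2 + 2*b - 15)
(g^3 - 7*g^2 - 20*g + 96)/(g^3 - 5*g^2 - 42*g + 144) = (g + 4)/(g + 6)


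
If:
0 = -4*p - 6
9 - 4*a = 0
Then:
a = 9/4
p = -3/2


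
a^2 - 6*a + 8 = (a - 4)*(a - 2)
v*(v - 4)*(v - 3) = v^3 - 7*v^2 + 12*v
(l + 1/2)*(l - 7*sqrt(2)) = l^2 - 7*sqrt(2)*l + l/2 - 7*sqrt(2)/2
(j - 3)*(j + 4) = j^2 + j - 12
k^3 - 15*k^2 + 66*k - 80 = (k - 8)*(k - 5)*(k - 2)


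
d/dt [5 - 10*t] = -10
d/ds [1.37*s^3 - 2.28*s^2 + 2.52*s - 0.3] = 4.11*s^2 - 4.56*s + 2.52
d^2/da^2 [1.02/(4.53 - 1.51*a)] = -4.651404/(1.51*a - 4.53)^3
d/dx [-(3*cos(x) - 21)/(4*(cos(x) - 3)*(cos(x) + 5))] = 3*(sin(x)^2 + 14*cos(x) - 2)*sin(x)/(4*(cos(x) - 3)^2*(cos(x) + 5)^2)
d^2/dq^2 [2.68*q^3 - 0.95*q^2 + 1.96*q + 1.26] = 16.08*q - 1.9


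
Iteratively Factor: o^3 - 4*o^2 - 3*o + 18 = (o - 3)*(o^2 - o - 6) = (o - 3)^2*(o + 2)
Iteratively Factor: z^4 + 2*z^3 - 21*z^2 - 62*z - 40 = (z + 1)*(z^3 + z^2 - 22*z - 40) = (z - 5)*(z + 1)*(z^2 + 6*z + 8) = (z - 5)*(z + 1)*(z + 4)*(z + 2)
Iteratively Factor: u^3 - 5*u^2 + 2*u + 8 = (u + 1)*(u^2 - 6*u + 8) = (u - 2)*(u + 1)*(u - 4)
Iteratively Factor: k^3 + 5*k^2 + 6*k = (k + 2)*(k^2 + 3*k) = (k + 2)*(k + 3)*(k)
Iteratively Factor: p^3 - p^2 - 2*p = (p)*(p^2 - p - 2) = p*(p + 1)*(p - 2)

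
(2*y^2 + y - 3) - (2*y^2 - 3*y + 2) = 4*y - 5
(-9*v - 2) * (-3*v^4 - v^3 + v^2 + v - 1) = 27*v^5 + 15*v^4 - 7*v^3 - 11*v^2 + 7*v + 2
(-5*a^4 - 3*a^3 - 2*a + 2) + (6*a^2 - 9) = -5*a^4 - 3*a^3 + 6*a^2 - 2*a - 7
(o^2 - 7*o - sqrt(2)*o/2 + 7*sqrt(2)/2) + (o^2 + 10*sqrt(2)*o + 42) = 2*o^2 - 7*o + 19*sqrt(2)*o/2 + 7*sqrt(2)/2 + 42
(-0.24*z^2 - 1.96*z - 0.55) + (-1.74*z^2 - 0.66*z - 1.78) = -1.98*z^2 - 2.62*z - 2.33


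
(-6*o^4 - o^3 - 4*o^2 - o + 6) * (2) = -12*o^4 - 2*o^3 - 8*o^2 - 2*o + 12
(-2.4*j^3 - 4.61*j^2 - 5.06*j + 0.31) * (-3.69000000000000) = 8.856*j^3 + 17.0109*j^2 + 18.6714*j - 1.1439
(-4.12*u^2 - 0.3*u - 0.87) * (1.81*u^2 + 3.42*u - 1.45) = -7.4572*u^4 - 14.6334*u^3 + 3.3733*u^2 - 2.5404*u + 1.2615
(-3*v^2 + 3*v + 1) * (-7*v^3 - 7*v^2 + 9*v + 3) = 21*v^5 - 55*v^3 + 11*v^2 + 18*v + 3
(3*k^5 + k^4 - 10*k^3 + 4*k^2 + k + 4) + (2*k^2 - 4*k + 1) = 3*k^5 + k^4 - 10*k^3 + 6*k^2 - 3*k + 5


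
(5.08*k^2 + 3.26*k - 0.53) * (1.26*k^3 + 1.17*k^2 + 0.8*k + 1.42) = 6.4008*k^5 + 10.0512*k^4 + 7.2104*k^3 + 9.2015*k^2 + 4.2052*k - 0.7526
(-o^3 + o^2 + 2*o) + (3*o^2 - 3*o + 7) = -o^3 + 4*o^2 - o + 7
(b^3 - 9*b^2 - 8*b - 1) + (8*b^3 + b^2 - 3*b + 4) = 9*b^3 - 8*b^2 - 11*b + 3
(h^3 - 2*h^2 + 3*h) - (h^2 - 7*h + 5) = h^3 - 3*h^2 + 10*h - 5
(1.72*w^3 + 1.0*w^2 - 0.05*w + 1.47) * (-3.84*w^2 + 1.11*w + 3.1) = -6.6048*w^5 - 1.9308*w^4 + 6.634*w^3 - 2.6003*w^2 + 1.4767*w + 4.557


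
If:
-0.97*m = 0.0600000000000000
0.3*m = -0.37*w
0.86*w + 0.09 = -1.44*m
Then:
No Solution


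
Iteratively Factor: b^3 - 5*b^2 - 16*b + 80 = (b + 4)*(b^2 - 9*b + 20) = (b - 5)*(b + 4)*(b - 4)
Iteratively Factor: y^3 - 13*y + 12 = (y - 3)*(y^2 + 3*y - 4) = (y - 3)*(y + 4)*(y - 1)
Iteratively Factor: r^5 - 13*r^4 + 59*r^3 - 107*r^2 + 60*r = (r - 5)*(r^4 - 8*r^3 + 19*r^2 - 12*r) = (r - 5)*(r - 1)*(r^3 - 7*r^2 + 12*r) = r*(r - 5)*(r - 1)*(r^2 - 7*r + 12) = r*(r - 5)*(r - 3)*(r - 1)*(r - 4)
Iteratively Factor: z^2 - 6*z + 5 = (z - 1)*(z - 5)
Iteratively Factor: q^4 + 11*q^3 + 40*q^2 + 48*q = (q)*(q^3 + 11*q^2 + 40*q + 48) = q*(q + 4)*(q^2 + 7*q + 12) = q*(q + 3)*(q + 4)*(q + 4)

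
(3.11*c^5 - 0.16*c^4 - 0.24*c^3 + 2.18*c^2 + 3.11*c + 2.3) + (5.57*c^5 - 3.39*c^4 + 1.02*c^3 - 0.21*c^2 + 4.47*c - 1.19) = 8.68*c^5 - 3.55*c^4 + 0.78*c^3 + 1.97*c^2 + 7.58*c + 1.11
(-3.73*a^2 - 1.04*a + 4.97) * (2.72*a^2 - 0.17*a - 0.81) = -10.1456*a^4 - 2.1947*a^3 + 16.7165*a^2 - 0.00249999999999995*a - 4.0257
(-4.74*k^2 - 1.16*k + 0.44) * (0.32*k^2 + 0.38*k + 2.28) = -1.5168*k^4 - 2.1724*k^3 - 11.1072*k^2 - 2.4776*k + 1.0032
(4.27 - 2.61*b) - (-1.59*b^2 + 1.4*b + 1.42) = 1.59*b^2 - 4.01*b + 2.85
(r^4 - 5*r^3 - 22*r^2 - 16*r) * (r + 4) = r^5 - r^4 - 42*r^3 - 104*r^2 - 64*r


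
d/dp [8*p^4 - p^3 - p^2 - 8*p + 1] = 32*p^3 - 3*p^2 - 2*p - 8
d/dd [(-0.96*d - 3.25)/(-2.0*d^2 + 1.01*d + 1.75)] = (-1.92*d^2 - 13.0*d + 1.6025)/(4.0*d^4 - 4.04*d^3 - 5.9799*d^2 + 3.535*d + 3.0625)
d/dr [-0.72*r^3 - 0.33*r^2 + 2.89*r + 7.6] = -2.16*r^2 - 0.66*r + 2.89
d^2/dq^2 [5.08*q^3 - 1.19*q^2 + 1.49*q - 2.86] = 30.48*q - 2.38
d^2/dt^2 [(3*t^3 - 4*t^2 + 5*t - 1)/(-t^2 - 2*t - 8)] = 2*(-t^3 - 237*t^2 - 450*t + 332)/(t^6 + 6*t^5 + 36*t^4 + 104*t^3 + 288*t^2 + 384*t + 512)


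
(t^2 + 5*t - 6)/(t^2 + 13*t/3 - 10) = 3*(t - 1)/(3*t - 5)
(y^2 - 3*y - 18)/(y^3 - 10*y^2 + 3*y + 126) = 1/(y - 7)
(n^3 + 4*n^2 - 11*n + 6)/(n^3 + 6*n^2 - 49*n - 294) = (n^2 - 2*n + 1)/(n^2 - 49)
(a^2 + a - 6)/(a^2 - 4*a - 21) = (a - 2)/(a - 7)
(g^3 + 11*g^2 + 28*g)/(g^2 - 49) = g*(g + 4)/(g - 7)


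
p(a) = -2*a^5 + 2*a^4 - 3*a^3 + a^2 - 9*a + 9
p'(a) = -10*a^4 + 8*a^3 - 9*a^2 + 2*a - 9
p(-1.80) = 104.72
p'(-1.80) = -193.39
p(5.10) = -5956.31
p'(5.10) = -5936.88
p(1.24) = -7.48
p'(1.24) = -28.75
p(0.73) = 1.95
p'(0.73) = -12.06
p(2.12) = -79.42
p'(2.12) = -170.98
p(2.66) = -230.54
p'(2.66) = -417.43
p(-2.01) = 153.75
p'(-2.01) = -277.57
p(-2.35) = 278.94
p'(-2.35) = -472.21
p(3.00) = -414.00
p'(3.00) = -678.00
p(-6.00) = 18891.00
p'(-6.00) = -15033.00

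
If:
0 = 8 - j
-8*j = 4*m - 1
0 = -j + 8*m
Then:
No Solution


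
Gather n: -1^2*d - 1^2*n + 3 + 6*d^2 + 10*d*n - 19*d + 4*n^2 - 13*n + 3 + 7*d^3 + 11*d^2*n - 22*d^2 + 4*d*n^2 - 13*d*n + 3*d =7*d^3 - 16*d^2 - 17*d + n^2*(4*d + 4) + n*(11*d^2 - 3*d - 14) + 6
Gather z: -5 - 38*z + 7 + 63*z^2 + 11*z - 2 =63*z^2 - 27*z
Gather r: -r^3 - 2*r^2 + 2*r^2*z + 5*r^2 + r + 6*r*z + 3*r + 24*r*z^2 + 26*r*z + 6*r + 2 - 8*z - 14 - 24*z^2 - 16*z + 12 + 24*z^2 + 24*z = -r^3 + r^2*(2*z + 3) + r*(24*z^2 + 32*z + 10)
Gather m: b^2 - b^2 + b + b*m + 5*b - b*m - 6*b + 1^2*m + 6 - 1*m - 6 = 0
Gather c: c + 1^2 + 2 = c + 3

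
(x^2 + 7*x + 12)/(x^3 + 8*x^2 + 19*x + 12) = 1/(x + 1)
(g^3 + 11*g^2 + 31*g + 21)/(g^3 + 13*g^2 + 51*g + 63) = (g + 1)/(g + 3)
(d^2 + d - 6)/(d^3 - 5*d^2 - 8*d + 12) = (d^2 + d - 6)/(d^3 - 5*d^2 - 8*d + 12)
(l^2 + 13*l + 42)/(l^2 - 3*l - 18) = (l^2 + 13*l + 42)/(l^2 - 3*l - 18)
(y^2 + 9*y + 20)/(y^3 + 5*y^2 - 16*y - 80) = 1/(y - 4)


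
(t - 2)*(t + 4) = t^2 + 2*t - 8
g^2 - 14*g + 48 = (g - 8)*(g - 6)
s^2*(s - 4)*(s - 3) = s^4 - 7*s^3 + 12*s^2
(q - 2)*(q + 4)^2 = q^3 + 6*q^2 - 32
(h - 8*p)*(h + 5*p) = h^2 - 3*h*p - 40*p^2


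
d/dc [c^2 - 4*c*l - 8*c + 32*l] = 2*c - 4*l - 8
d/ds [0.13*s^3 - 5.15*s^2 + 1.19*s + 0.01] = 0.39*s^2 - 10.3*s + 1.19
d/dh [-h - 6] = -1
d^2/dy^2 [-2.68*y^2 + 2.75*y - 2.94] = -5.36000000000000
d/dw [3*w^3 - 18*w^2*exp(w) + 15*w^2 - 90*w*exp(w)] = -18*w^2*exp(w) + 9*w^2 - 126*w*exp(w) + 30*w - 90*exp(w)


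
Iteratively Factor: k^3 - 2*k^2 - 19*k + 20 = (k + 4)*(k^2 - 6*k + 5) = (k - 5)*(k + 4)*(k - 1)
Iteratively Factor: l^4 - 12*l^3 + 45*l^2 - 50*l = (l - 2)*(l^3 - 10*l^2 + 25*l) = (l - 5)*(l - 2)*(l^2 - 5*l) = l*(l - 5)*(l - 2)*(l - 5)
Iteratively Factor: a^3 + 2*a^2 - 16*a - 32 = (a + 4)*(a^2 - 2*a - 8) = (a + 2)*(a + 4)*(a - 4)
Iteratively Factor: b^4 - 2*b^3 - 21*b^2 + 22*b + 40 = (b + 4)*(b^3 - 6*b^2 + 3*b + 10) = (b + 1)*(b + 4)*(b^2 - 7*b + 10) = (b - 2)*(b + 1)*(b + 4)*(b - 5)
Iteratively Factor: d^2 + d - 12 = (d + 4)*(d - 3)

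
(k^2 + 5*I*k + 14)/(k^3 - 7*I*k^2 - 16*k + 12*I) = (k + 7*I)/(k^2 - 5*I*k - 6)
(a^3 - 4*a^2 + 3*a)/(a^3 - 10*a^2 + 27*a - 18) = a/(a - 6)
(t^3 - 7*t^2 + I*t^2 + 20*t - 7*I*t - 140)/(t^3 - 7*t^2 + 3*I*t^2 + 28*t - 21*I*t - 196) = (t + 5*I)/(t + 7*I)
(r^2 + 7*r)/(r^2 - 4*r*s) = (r + 7)/(r - 4*s)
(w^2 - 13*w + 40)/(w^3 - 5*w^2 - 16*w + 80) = (w - 8)/(w^2 - 16)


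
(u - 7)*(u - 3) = u^2 - 10*u + 21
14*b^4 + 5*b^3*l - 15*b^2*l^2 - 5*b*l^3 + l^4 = (-7*b + l)*(-b + l)*(b + l)*(2*b + l)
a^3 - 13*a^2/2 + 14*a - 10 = (a - 5/2)*(a - 2)^2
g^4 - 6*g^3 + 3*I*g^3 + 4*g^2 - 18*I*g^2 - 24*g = g*(g - 6)*(g - I)*(g + 4*I)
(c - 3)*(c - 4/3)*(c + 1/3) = c^3 - 4*c^2 + 23*c/9 + 4/3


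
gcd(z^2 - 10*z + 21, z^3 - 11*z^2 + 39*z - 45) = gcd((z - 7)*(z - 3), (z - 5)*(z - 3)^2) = z - 3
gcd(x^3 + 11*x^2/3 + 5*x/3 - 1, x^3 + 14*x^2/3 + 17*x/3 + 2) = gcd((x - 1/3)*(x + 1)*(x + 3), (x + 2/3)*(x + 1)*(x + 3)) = x^2 + 4*x + 3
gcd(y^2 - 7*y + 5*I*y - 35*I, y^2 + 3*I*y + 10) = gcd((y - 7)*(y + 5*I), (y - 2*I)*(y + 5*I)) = y + 5*I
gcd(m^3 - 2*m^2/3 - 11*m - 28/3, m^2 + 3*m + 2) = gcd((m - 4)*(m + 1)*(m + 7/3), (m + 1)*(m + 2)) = m + 1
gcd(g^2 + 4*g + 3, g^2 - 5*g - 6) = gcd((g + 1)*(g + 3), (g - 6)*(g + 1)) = g + 1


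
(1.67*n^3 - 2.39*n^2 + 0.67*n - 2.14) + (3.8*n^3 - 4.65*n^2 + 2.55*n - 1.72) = 5.47*n^3 - 7.04*n^2 + 3.22*n - 3.86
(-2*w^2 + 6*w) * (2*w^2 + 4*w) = -4*w^4 + 4*w^3 + 24*w^2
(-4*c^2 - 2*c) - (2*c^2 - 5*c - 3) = -6*c^2 + 3*c + 3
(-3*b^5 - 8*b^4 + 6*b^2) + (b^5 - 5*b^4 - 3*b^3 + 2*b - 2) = -2*b^5 - 13*b^4 - 3*b^3 + 6*b^2 + 2*b - 2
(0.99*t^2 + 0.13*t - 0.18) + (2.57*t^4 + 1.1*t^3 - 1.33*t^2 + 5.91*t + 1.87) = 2.57*t^4 + 1.1*t^3 - 0.34*t^2 + 6.04*t + 1.69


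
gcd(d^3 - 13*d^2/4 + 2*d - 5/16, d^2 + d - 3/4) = d - 1/2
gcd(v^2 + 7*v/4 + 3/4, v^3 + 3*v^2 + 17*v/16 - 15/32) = v + 3/4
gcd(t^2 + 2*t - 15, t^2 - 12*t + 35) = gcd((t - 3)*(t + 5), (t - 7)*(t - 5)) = 1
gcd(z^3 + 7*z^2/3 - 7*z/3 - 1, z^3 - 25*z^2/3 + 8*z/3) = 1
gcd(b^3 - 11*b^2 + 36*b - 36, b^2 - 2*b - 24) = b - 6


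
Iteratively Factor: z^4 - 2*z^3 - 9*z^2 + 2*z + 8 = (z - 4)*(z^3 + 2*z^2 - z - 2) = (z - 4)*(z + 2)*(z^2 - 1) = (z - 4)*(z - 1)*(z + 2)*(z + 1)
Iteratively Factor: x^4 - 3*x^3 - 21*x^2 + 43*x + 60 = (x - 3)*(x^3 - 21*x - 20) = (x - 3)*(x + 1)*(x^2 - x - 20) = (x - 3)*(x + 1)*(x + 4)*(x - 5)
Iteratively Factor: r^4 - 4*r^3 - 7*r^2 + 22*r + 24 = (r - 3)*(r^3 - r^2 - 10*r - 8) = (r - 3)*(r + 1)*(r^2 - 2*r - 8) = (r - 3)*(r + 1)*(r + 2)*(r - 4)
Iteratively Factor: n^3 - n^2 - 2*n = (n)*(n^2 - n - 2) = n*(n + 1)*(n - 2)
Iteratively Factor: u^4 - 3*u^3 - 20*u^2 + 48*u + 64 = (u - 4)*(u^3 + u^2 - 16*u - 16) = (u - 4)^2*(u^2 + 5*u + 4) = (u - 4)^2*(u + 1)*(u + 4)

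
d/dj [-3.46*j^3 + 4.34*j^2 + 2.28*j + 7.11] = -10.38*j^2 + 8.68*j + 2.28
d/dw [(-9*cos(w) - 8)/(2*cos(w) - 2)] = -17*sin(w)/(2*(cos(w) - 1)^2)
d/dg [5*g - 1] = 5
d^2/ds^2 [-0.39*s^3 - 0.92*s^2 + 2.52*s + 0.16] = -2.34*s - 1.84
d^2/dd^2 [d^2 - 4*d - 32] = 2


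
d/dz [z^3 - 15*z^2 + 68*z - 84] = 3*z^2 - 30*z + 68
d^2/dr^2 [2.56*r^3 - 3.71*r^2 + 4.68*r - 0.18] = 15.36*r - 7.42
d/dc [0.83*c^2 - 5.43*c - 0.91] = 1.66*c - 5.43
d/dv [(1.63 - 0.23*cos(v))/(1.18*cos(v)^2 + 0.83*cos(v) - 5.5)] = (-0.2714*cos(v)^2 + 3.8468*cos(v) + 0.0878999999999996)*sin(v)/(1.3924*cos(v)^4 + 1.9588*cos(v)^3 - 12.2911*cos(v)^2 - 9.13*cos(v) + 30.25)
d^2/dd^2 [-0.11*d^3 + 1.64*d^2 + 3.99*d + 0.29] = 3.28 - 0.66*d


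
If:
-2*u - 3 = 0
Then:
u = -3/2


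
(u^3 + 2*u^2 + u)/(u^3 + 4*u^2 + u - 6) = u*(u^2 + 2*u + 1)/(u^3 + 4*u^2 + u - 6)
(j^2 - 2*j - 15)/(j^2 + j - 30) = (j + 3)/(j + 6)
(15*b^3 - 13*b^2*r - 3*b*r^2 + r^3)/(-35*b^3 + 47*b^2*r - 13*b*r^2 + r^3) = (3*b + r)/(-7*b + r)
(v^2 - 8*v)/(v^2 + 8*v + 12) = v*(v - 8)/(v^2 + 8*v + 12)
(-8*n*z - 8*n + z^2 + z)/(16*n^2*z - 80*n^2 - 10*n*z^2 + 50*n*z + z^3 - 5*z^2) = (z + 1)/(-2*n*z + 10*n + z^2 - 5*z)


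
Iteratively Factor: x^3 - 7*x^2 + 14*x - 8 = (x - 1)*(x^2 - 6*x + 8) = (x - 4)*(x - 1)*(x - 2)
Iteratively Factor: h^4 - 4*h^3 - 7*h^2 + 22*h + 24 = (h - 3)*(h^3 - h^2 - 10*h - 8) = (h - 3)*(h + 1)*(h^2 - 2*h - 8) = (h - 4)*(h - 3)*(h + 1)*(h + 2)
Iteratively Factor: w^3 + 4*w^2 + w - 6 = (w - 1)*(w^2 + 5*w + 6) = (w - 1)*(w + 2)*(w + 3)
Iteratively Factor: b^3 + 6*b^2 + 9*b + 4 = (b + 1)*(b^2 + 5*b + 4) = (b + 1)^2*(b + 4)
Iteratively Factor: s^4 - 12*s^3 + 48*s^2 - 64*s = (s - 4)*(s^3 - 8*s^2 + 16*s) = s*(s - 4)*(s^2 - 8*s + 16) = s*(s - 4)^2*(s - 4)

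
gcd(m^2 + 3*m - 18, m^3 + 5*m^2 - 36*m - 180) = m + 6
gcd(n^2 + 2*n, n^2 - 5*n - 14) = n + 2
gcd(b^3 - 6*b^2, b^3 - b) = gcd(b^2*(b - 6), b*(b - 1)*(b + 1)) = b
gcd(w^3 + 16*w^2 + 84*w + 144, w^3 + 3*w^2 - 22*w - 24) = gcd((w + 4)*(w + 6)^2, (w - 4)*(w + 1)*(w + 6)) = w + 6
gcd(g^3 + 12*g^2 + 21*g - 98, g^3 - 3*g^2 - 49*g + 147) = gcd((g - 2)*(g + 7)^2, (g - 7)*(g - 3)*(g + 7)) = g + 7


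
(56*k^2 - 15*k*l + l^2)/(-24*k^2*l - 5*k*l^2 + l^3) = (-7*k + l)/(l*(3*k + l))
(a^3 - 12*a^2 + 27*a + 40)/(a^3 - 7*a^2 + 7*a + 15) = (a - 8)/(a - 3)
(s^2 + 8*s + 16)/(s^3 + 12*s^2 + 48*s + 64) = 1/(s + 4)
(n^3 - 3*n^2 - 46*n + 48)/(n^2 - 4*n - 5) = (-n^3 + 3*n^2 + 46*n - 48)/(-n^2 + 4*n + 5)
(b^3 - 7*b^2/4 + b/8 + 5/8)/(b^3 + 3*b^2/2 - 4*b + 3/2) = (8*b^2 - 6*b - 5)/(4*(2*b^2 + 5*b - 3))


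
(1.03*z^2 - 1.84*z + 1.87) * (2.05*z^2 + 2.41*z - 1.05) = 2.1115*z^4 - 1.2897*z^3 - 1.6824*z^2 + 6.4387*z - 1.9635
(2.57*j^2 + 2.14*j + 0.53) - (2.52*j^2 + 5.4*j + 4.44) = 0.0499999999999998*j^2 - 3.26*j - 3.91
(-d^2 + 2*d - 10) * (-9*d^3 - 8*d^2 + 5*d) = 9*d^5 - 10*d^4 + 69*d^3 + 90*d^2 - 50*d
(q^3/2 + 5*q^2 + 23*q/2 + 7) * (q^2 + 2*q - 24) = q^5/2 + 6*q^4 + 19*q^3/2 - 90*q^2 - 262*q - 168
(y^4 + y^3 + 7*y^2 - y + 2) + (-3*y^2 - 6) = y^4 + y^3 + 4*y^2 - y - 4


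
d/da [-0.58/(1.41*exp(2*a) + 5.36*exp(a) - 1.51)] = (1.6356*exp(a) + 3.1088)*exp(a)/(1.41*exp(2*a) + 5.36*exp(a) - 1.51)^2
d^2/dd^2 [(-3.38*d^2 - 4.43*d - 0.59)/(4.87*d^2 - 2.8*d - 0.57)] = (-302.311094*d^3 - 140.253078*d^2 - 25.511982*d - 0.582526000000003)/(115.501303*d^6 - 199.22196*d^5 + 73.986501*d^4 + 24.68312*d^3 - 8.659611*d^2 - 2.72916*d - 0.185193)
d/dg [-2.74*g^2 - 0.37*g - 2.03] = -5.48*g - 0.37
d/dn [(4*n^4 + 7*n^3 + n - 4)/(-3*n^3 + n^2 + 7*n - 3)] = (-12*n^6 + 8*n^5 + 91*n^4 + 56*n^3 - 100*n^2 + 8*n + 25)/(9*n^6 - 6*n^5 - 41*n^4 + 32*n^3 + 43*n^2 - 42*n + 9)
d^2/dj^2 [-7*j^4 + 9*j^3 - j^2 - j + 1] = -84*j^2 + 54*j - 2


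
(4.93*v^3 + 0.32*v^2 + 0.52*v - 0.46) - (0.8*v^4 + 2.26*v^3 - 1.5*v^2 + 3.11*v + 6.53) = -0.8*v^4 + 2.67*v^3 + 1.82*v^2 - 2.59*v - 6.99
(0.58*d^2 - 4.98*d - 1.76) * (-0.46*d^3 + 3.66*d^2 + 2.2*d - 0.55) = -0.2668*d^5 + 4.4136*d^4 - 16.1412*d^3 - 17.7166*d^2 - 1.133*d + 0.968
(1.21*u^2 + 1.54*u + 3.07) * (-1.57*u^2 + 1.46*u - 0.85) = -1.8997*u^4 - 0.6512*u^3 - 3.6*u^2 + 3.1732*u - 2.6095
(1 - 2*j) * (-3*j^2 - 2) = 6*j^3 - 3*j^2 + 4*j - 2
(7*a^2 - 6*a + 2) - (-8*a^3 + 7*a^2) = 8*a^3 - 6*a + 2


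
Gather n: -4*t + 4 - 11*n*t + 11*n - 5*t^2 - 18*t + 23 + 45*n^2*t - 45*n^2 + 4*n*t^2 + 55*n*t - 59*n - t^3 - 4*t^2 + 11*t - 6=n^2*(45*t - 45) + n*(4*t^2 + 44*t - 48) - t^3 - 9*t^2 - 11*t + 21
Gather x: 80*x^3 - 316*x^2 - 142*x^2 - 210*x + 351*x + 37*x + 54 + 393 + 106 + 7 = 80*x^3 - 458*x^2 + 178*x + 560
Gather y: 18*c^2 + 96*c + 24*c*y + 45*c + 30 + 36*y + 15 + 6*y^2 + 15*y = 18*c^2 + 141*c + 6*y^2 + y*(24*c + 51) + 45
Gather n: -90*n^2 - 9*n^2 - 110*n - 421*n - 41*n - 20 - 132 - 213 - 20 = -99*n^2 - 572*n - 385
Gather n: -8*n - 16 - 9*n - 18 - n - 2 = -18*n - 36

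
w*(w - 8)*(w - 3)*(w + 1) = w^4 - 10*w^3 + 13*w^2 + 24*w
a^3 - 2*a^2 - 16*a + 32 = (a - 4)*(a - 2)*(a + 4)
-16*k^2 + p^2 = (-4*k + p)*(4*k + p)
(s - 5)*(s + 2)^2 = s^3 - s^2 - 16*s - 20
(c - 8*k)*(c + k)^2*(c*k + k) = c^4*k - 6*c^3*k^2 + c^3*k - 15*c^2*k^3 - 6*c^2*k^2 - 8*c*k^4 - 15*c*k^3 - 8*k^4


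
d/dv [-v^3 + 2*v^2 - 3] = v*(4 - 3*v)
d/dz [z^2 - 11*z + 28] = 2*z - 11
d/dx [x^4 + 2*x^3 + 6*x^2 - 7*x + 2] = 4*x^3 + 6*x^2 + 12*x - 7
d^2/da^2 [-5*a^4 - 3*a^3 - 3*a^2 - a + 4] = -60*a^2 - 18*a - 6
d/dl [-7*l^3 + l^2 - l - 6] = -21*l^2 + 2*l - 1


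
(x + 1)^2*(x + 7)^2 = x^4 + 16*x^3 + 78*x^2 + 112*x + 49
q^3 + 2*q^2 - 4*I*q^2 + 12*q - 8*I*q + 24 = (q + 2)*(q - 6*I)*(q + 2*I)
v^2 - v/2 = v*(v - 1/2)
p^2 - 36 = (p - 6)*(p + 6)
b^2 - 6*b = b*(b - 6)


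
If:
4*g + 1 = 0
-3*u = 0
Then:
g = -1/4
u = 0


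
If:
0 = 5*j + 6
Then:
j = -6/5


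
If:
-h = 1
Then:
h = -1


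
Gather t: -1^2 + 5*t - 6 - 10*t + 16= 9 - 5*t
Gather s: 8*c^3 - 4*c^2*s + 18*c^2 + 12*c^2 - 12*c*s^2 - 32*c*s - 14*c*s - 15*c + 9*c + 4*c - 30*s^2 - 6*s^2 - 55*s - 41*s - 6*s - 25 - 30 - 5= 8*c^3 + 30*c^2 - 2*c + s^2*(-12*c - 36) + s*(-4*c^2 - 46*c - 102) - 60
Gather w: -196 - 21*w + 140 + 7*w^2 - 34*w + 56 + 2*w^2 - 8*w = 9*w^2 - 63*w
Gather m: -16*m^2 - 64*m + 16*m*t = -16*m^2 + m*(16*t - 64)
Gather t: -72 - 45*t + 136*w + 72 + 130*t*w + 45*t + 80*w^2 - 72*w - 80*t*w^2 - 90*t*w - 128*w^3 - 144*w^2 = t*(-80*w^2 + 40*w) - 128*w^3 - 64*w^2 + 64*w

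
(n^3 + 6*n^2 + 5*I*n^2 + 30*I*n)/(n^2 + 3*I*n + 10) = n*(n + 6)/(n - 2*I)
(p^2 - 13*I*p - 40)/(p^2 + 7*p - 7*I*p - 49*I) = (p^2 - 13*I*p - 40)/(p^2 + 7*p*(1 - I) - 49*I)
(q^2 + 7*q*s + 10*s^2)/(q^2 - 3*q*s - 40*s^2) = (q + 2*s)/(q - 8*s)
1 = 1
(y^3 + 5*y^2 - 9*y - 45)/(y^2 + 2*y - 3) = (y^2 + 2*y - 15)/(y - 1)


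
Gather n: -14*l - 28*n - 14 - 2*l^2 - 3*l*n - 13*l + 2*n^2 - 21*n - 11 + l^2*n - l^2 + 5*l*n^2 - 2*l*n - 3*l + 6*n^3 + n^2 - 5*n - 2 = -3*l^2 - 30*l + 6*n^3 + n^2*(5*l + 3) + n*(l^2 - 5*l - 54) - 27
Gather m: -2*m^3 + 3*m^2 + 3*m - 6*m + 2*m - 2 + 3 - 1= -2*m^3 + 3*m^2 - m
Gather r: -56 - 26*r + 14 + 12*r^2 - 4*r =12*r^2 - 30*r - 42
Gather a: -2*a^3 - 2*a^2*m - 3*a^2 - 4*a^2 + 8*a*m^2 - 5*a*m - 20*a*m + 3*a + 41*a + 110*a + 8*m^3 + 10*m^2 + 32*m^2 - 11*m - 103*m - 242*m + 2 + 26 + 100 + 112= -2*a^3 + a^2*(-2*m - 7) + a*(8*m^2 - 25*m + 154) + 8*m^3 + 42*m^2 - 356*m + 240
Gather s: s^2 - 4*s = s^2 - 4*s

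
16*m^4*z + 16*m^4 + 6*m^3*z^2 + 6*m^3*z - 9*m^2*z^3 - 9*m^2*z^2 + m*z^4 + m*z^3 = (-8*m + z)*(-2*m + z)*(m + z)*(m*z + m)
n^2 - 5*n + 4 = (n - 4)*(n - 1)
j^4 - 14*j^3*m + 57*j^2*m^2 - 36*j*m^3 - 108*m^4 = (j - 6*m)^2*(j - 3*m)*(j + m)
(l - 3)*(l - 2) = l^2 - 5*l + 6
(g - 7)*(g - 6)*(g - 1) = g^3 - 14*g^2 + 55*g - 42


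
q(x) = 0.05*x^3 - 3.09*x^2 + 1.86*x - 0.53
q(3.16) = -23.93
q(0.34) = -0.25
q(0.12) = -0.35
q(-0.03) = -0.59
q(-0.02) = -0.57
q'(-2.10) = 15.50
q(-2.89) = -32.92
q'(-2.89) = 20.97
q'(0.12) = 1.12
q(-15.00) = -892.43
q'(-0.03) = 2.05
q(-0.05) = -0.63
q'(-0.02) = 1.98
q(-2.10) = -18.53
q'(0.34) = -0.22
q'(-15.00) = 128.31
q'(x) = 0.15*x^2 - 6.18*x + 1.86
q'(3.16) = -16.17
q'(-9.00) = 69.63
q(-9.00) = -304.01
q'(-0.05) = 2.17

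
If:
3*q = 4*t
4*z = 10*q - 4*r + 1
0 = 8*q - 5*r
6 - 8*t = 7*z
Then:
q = 85/246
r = 68/123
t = 85/328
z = 23/41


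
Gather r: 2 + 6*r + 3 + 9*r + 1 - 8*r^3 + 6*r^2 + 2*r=-8*r^3 + 6*r^2 + 17*r + 6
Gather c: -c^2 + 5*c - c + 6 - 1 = -c^2 + 4*c + 5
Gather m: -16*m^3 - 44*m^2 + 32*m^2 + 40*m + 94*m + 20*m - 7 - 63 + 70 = -16*m^3 - 12*m^2 + 154*m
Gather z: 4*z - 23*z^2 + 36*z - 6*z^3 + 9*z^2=-6*z^3 - 14*z^2 + 40*z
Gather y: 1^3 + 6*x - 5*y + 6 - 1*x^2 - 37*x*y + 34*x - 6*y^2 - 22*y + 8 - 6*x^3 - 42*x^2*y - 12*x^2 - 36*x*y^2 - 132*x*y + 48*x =-6*x^3 - 13*x^2 + 88*x + y^2*(-36*x - 6) + y*(-42*x^2 - 169*x - 27) + 15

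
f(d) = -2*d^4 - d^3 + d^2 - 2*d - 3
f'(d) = -8*d^3 - 3*d^2 + 2*d - 2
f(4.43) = -849.45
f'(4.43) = -747.52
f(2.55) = -102.74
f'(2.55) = -149.06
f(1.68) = -24.21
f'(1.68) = -45.04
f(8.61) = -11575.50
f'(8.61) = -5313.40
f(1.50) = -17.25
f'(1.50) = -32.75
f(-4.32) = -591.65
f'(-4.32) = 578.35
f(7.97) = -8531.49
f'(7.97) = -4226.72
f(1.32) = -12.27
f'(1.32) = -22.99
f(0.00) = -3.00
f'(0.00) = -2.00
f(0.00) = -3.00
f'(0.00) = -2.00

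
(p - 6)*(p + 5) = p^2 - p - 30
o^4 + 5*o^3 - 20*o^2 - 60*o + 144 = (o - 3)*(o - 2)*(o + 4)*(o + 6)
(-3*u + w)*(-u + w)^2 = -3*u^3 + 7*u^2*w - 5*u*w^2 + w^3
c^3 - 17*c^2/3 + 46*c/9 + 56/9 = (c - 4)*(c - 7/3)*(c + 2/3)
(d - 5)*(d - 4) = d^2 - 9*d + 20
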